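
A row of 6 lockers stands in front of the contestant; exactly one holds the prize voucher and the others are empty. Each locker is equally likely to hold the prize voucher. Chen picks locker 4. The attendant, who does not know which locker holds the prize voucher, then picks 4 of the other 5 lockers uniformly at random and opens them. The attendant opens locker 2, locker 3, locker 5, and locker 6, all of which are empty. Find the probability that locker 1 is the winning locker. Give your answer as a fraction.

1/2

Apply Bayes' rule, conditioning on where the prize voucher actually is.
If it is in either of lockers 1 and 4 (prior 1/6 each): the attendant picks exactly this set with probability 1/5 regardless, and none is the prize; weight (1/6)·(1/5) = 1/30 each.
If it is in any of lockers 2, 3, 5, and 6 (prior 1/6 each): that locker was opened and seen not to hold the prize — ruled out; weight (1/6)·0 = 0 each.
The weights sum to 1/15.
So P(the prize voucher in locker 1 | the attendant opened locker 2, locker 3, locker 5, and locker 6) = (1/30) / (1/15) = 1/2.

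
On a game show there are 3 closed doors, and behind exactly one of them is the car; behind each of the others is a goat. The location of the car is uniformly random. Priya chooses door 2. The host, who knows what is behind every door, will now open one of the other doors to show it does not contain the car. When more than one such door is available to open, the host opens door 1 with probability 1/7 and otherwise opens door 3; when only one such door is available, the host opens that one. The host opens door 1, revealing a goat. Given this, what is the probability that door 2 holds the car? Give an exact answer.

1/8

Condition on the true location of the car.
If it is behind door 1 (prior 1/3): the host opened door 1, so this case is ruled out; weight (1/3)·0 = 0.
If it is behind door 2 (prior 1/3): door 1 is available, opened with probability 1/7; weight (1/3)·(1/7) = 1/21.
If it is behind door 3 (prior 1/3): only door 1 is available, probability 1; weight (1/3)·1 = 1/3.
The weights sum to 8/21.
So P(the car behind door 2 | the host opened door 1) = (1/21) / (8/21) = 1/8.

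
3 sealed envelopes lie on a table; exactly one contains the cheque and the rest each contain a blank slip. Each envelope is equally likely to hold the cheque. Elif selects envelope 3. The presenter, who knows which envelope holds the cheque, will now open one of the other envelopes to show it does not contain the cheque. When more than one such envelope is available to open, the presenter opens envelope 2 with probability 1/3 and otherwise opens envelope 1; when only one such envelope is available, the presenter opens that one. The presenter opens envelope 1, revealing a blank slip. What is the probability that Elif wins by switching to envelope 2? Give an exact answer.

Condition on the true location of the cheque.
If it is in envelope 1 (prior 1/3): the presenter opened envelope 1, so this case is ruled out; weight (1/3)·0 = 0.
If it is in envelope 2 (prior 1/3): only envelope 1 is available, probability 1; weight (1/3)·1 = 1/3.
If it is in envelope 3 (prior 1/3): envelope 2 is available but not opened, probability 2/3; weight (1/3)·(2/3) = 2/9.
The weights sum to 5/9.
So P(the cheque in envelope 2 | the presenter opened envelope 1) = (1/3) / (5/9) = 3/5.

3/5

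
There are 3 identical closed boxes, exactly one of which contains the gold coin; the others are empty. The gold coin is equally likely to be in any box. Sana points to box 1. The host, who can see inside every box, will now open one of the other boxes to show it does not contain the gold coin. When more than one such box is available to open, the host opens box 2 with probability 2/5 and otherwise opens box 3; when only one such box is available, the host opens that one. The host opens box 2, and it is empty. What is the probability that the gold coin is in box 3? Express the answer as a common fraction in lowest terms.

Consider each possible location of the gold coin in turn.
If it is in box 1 (prior 1/3): box 2 is available, opened with probability 2/5; weight (1/3)·(2/5) = 2/15.
If it is in box 2 (prior 1/3): the host opened box 2, so this case is ruled out; weight (1/3)·0 = 0.
If it is in box 3 (prior 1/3): only box 2 is available, probability 1; weight (1/3)·1 = 1/3.
The weights sum to 7/15.
So P(the gold coin in box 3 | the host opened box 2) = (1/3) / (7/15) = 5/7.

5/7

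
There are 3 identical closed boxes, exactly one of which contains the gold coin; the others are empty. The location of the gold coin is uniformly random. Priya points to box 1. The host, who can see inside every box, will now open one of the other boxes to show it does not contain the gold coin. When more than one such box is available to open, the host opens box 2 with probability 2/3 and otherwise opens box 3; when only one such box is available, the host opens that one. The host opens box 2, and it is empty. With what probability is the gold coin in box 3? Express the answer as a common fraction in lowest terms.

3/5

Consider each possible location of the gold coin in turn.
If it is in box 1 (prior 1/3): box 2 is available, opened with probability 2/3; weight (1/3)·(2/3) = 2/9.
If it is in box 2 (prior 1/3): the host opened box 2, so this case is ruled out; weight (1/3)·0 = 0.
If it is in box 3 (prior 1/3): only box 2 is available, probability 1; weight (1/3)·1 = 1/3.
The weights sum to 5/9.
So P(the gold coin in box 3 | the host opened box 2) = (1/3) / (5/9) = 3/5.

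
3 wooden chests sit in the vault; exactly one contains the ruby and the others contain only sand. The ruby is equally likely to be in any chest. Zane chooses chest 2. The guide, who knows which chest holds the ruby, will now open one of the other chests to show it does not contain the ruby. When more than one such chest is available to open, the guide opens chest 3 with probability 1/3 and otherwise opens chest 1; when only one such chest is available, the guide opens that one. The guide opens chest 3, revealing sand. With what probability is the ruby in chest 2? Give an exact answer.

Apply Bayes' rule, conditioning on where the ruby actually is.
If it is in chest 1 (prior 1/3): only chest 3 is available, probability 1; weight (1/3)·1 = 1/3.
If it is in chest 2 (prior 1/3): chest 3 is available, opened with probability 1/3; weight (1/3)·(1/3) = 1/9.
If it is in chest 3 (prior 1/3): the guide opened chest 3, so this case is ruled out; weight (1/3)·0 = 0.
The weights sum to 4/9.
So P(the ruby in chest 2 | the guide opened chest 3) = (1/9) / (4/9) = 1/4.

1/4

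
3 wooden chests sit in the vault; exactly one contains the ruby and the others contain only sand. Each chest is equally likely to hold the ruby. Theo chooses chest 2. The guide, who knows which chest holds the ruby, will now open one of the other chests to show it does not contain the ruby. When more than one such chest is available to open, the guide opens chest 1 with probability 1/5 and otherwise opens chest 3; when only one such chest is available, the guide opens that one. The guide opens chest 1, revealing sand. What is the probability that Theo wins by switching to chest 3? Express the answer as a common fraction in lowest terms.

5/6

Condition on the true location of the ruby.
If it is in chest 1 (prior 1/3): the guide opened chest 1, so this case is ruled out; weight (1/3)·0 = 0.
If it is in chest 2 (prior 1/3): chest 1 is available, opened with probability 1/5; weight (1/3)·(1/5) = 1/15.
If it is in chest 3 (prior 1/3): only chest 1 is available, probability 1; weight (1/3)·1 = 1/3.
The weights sum to 2/5.
So P(the ruby in chest 3 | the guide opened chest 1) = (1/3) / (2/5) = 5/6.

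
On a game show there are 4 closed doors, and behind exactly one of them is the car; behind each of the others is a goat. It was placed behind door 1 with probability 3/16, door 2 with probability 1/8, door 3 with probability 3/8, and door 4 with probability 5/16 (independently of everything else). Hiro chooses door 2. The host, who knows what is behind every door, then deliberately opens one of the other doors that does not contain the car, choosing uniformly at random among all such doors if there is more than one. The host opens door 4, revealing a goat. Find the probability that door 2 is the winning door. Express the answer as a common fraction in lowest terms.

Consider each possible location of the car in turn.
If it is behind door 1 (prior 3/16): the host has 2 equally likely choices, so probability 1/2; weight (3/16)·(1/2) = 3/32.
If it is behind door 2 (prior 1/8): the host has 3 equally likely choices, so probability 1/3; weight (1/8)·(1/3) = 1/24.
If it is behind door 3 (prior 3/8): the host has 2 equally likely choices, so probability 1/2; weight (3/8)·(1/2) = 3/16.
If it is behind door 4 (prior 5/16): the host opened door 4, so this case is ruled out; weight (5/16)·0 = 0.
The weights sum to 31/96.
So P(the car behind door 2 | the host opened door 4) = (1/24) / (31/96) = 4/31.

4/31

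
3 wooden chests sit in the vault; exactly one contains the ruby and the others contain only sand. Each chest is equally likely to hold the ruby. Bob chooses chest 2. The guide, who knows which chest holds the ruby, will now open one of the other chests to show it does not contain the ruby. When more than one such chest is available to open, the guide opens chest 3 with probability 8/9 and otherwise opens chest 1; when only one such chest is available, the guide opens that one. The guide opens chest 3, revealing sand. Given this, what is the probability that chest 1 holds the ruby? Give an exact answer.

Condition on the true location of the ruby.
If it is in chest 1 (prior 1/3): only chest 3 is available, probability 1; weight (1/3)·1 = 1/3.
If it is in chest 2 (prior 1/3): chest 3 is available, opened with probability 8/9; weight (1/3)·(8/9) = 8/27.
If it is in chest 3 (prior 1/3): the guide opened chest 3, so this case is ruled out; weight (1/3)·0 = 0.
The weights sum to 17/27.
So P(the ruby in chest 1 | the guide opened chest 3) = (1/3) / (17/27) = 9/17.

9/17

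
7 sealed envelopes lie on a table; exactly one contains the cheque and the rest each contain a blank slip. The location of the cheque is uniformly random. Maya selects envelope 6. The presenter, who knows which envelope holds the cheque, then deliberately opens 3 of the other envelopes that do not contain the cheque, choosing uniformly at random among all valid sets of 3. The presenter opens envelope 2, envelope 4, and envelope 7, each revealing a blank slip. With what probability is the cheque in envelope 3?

Apply Bayes' rule, conditioning on where the cheque actually is.
If it is in any of envelopes 1, 3, and 5 (prior 1/7 each): the presenter has 10 equally likely choices, so probability 1/10; weight (1/7)·(1/10) = 1/70 each.
If it is in any of envelopes 2, 4, and 7 (prior 1/7 each): that envelope was opened and seen not to hold the prize — ruled out; weight (1/7)·0 = 0 each.
If it is in envelope 6 (prior 1/7): the presenter has 20 equally likely choices, so probability 1/20; weight (1/7)·(1/20) = 1/140.
The weights sum to 1/20.
So P(the cheque in envelope 3 | the presenter opened envelope 2, envelope 4, and envelope 7) = (1/70) / (1/20) = 2/7.

2/7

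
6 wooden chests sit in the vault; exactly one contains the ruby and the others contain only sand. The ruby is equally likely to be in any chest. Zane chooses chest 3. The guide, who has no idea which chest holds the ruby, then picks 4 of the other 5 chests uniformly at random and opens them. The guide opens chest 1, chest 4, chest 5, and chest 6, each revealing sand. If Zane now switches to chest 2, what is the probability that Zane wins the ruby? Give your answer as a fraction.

Condition on the true location of the ruby.
If it is in any of chests 1, 4, 5, and 6 (prior 1/6 each): that chest was opened and seen not to hold the prize — ruled out; weight (1/6)·0 = 0 each.
If it is in either of chests 2 and 3 (prior 1/6 each): the guide picks exactly this set with probability 1/5 regardless, and none is the prize; weight (1/6)·(1/5) = 1/30 each.
The weights sum to 1/15.
So P(the ruby in chest 2 | the guide opened chest 1, chest 4, chest 5, and chest 6) = (1/30) / (1/15) = 1/2.

1/2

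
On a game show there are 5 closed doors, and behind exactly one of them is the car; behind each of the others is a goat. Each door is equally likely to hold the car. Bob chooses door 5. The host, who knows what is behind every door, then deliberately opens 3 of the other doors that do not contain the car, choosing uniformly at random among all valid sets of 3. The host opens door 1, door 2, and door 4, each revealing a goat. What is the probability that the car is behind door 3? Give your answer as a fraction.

4/5

Condition on the true location of the car.
If it is behind any of doors 1, 2, and 4 (prior 1/5 each): that door was opened and seen not to hold the prize — ruled out; weight (1/5)·0 = 0 each.
If it is behind door 3 (prior 1/5): the host has no choice, probability 1; weight (1/5)·1 = 1/5.
If it is behind door 5 (prior 1/5): the host has 4 equally likely choices, so probability 1/4; weight (1/5)·(1/4) = 1/20.
The weights sum to 1/4.
So P(the car behind door 3 | the host opened door 1, door 2, and door 4) = (1/5) / (1/4) = 4/5.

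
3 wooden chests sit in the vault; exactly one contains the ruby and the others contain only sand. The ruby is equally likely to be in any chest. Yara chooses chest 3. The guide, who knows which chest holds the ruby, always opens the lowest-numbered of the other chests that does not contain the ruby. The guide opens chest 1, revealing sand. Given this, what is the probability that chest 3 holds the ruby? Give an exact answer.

Consider each possible location of the ruby in turn.
If it is in chest 1 (prior 1/3): the guide opened chest 1, so this case is ruled out; weight (1/3)·0 = 0.
If it is in either of chests 2 and 3 (prior 1/3 each): chest 1 is the lowest-numbered option available, probability 1; weight (1/3)·1 = 1/3 each.
The weights sum to 2/3.
So P(the ruby in chest 3 | the guide opened chest 1) = (1/3) / (2/3) = 1/2.

1/2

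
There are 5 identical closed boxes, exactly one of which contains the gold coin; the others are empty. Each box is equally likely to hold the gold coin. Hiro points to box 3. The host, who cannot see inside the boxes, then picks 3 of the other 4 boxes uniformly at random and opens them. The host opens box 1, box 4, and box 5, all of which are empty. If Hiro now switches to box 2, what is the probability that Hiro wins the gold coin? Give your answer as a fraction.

1/2

Condition on the true location of the gold coin.
If it is in any of boxes 1, 4, and 5 (prior 1/5 each): that box was opened and seen not to hold the prize — ruled out; weight (1/5)·0 = 0 each.
If it is in either of boxes 2 and 3 (prior 1/5 each): the host picks exactly this set with probability 1/4 regardless, and none is the prize; weight (1/5)·(1/4) = 1/20 each.
The weights sum to 1/10.
So P(the gold coin in box 2 | the host opened box 1, box 4, and box 5) = (1/20) / (1/10) = 1/2.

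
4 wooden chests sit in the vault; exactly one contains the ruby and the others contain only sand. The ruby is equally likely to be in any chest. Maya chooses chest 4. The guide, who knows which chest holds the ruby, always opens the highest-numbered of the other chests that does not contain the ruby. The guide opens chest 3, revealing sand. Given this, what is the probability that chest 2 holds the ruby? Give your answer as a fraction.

1/3

Condition on the true location of the ruby.
If it is in any of chests 1, 2, and 4 (prior 1/4 each): chest 3 is the highest-numbered option available, probability 1; weight (1/4)·1 = 1/4 each.
If it is in chest 3 (prior 1/4): the guide opened chest 3, so this case is ruled out; weight (1/4)·0 = 0.
The weights sum to 3/4.
So P(the ruby in chest 2 | the guide opened chest 3) = (1/4) / (3/4) = 1/3.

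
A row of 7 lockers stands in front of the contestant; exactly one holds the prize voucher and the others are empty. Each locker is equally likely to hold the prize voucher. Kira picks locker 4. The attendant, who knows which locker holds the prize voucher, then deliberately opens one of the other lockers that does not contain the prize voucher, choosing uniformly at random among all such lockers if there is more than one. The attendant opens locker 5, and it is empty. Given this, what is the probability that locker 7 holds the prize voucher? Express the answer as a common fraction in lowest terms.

Condition on the true location of the prize voucher.
If it is in any of lockers 1, 2, 3, 6, and 7 (prior 1/7 each): the attendant has 5 equally likely choices, so probability 1/5; weight (1/7)·(1/5) = 1/35 each.
If it is in locker 4 (prior 1/7): the attendant has 6 equally likely choices, so probability 1/6; weight (1/7)·(1/6) = 1/42.
If it is in locker 5 (prior 1/7): the attendant opened locker 5, so this case is ruled out; weight (1/7)·0 = 0.
The weights sum to 1/6.
So P(the prize voucher in locker 7 | the attendant opened locker 5) = (1/35) / (1/6) = 6/35.

6/35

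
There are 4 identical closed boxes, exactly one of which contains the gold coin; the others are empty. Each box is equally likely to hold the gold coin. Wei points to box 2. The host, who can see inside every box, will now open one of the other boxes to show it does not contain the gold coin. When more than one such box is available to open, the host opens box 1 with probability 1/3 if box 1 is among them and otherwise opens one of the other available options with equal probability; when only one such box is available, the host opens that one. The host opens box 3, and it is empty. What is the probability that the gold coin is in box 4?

Consider each possible location of the gold coin in turn.
If it is in box 1 (prior 1/4): box 1 holds the prize so is unavailable; the host chooses uniformly among the 2 others, probability 1/2; weight (1/4)·(1/2) = 1/8.
If it is in box 2 (prior 1/4): box 1 is available but not opened; box 3 gets probability (1 − 1/3)/2 = 1/3; weight (1/4)·(1/3) = 1/12.
If it is in box 3 (prior 1/4): the host opened box 3, so this case is ruled out; weight (1/4)·0 = 0.
If it is in box 4 (prior 1/4): box 1 is available but not opened, probability 2/3; weight (1/4)·(2/3) = 1/6.
The weights sum to 3/8.
So P(the gold coin in box 4 | the host opened box 3) = (1/6) / (3/8) = 4/9.

4/9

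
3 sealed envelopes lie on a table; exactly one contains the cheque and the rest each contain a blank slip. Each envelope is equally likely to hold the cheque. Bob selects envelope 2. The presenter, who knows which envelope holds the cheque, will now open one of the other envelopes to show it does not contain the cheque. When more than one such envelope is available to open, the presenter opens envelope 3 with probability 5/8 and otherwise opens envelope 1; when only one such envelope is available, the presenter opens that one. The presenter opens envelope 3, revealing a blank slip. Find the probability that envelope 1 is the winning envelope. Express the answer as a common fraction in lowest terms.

Apply Bayes' rule, conditioning on where the cheque actually is.
If it is in envelope 1 (prior 1/3): only envelope 3 is available, probability 1; weight (1/3)·1 = 1/3.
If it is in envelope 2 (prior 1/3): envelope 3 is available, opened with probability 5/8; weight (1/3)·(5/8) = 5/24.
If it is in envelope 3 (prior 1/3): the presenter opened envelope 3, so this case is ruled out; weight (1/3)·0 = 0.
The weights sum to 13/24.
So P(the cheque in envelope 1 | the presenter opened envelope 3) = (1/3) / (13/24) = 8/13.

8/13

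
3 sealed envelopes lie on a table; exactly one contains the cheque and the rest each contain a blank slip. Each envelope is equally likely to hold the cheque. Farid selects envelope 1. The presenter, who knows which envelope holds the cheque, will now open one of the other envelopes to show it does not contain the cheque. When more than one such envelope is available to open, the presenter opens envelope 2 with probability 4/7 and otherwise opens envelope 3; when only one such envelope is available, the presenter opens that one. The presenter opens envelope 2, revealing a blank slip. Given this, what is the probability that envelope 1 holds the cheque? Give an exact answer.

4/11

Consider each possible location of the cheque in turn.
If it is in envelope 1 (prior 1/3): envelope 2 is available, opened with probability 4/7; weight (1/3)·(4/7) = 4/21.
If it is in envelope 2 (prior 1/3): the presenter opened envelope 2, so this case is ruled out; weight (1/3)·0 = 0.
If it is in envelope 3 (prior 1/3): only envelope 2 is available, probability 1; weight (1/3)·1 = 1/3.
The weights sum to 11/21.
So P(the cheque in envelope 1 | the presenter opened envelope 2) = (4/21) / (11/21) = 4/11.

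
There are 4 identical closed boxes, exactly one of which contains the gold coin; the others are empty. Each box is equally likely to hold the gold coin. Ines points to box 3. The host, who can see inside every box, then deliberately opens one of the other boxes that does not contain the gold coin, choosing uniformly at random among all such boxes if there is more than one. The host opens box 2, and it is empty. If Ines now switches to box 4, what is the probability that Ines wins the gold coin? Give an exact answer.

Apply Bayes' rule, conditioning on where the gold coin actually is.
If it is in either of boxes 1 and 4 (prior 1/4 each): the host has 2 equally likely choices, so probability 1/2; weight (1/4)·(1/2) = 1/8 each.
If it is in box 2 (prior 1/4): the host opened box 2, so this case is ruled out; weight (1/4)·0 = 0.
If it is in box 3 (prior 1/4): the host has 3 equally likely choices, so probability 1/3; weight (1/4)·(1/3) = 1/12.
The weights sum to 1/3.
So P(the gold coin in box 4 | the host opened box 2) = (1/8) / (1/3) = 3/8.

3/8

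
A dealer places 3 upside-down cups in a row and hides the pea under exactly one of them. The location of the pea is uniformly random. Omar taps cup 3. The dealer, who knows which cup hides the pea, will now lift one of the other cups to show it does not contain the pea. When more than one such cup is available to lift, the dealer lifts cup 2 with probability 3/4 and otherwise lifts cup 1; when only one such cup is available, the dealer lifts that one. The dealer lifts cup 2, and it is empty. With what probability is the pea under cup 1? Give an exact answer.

4/7

Condition on the true location of the pea.
If it is under cup 1 (prior 1/3): only cup 2 is available, probability 1; weight (1/3)·1 = 1/3.
If it is under cup 2 (prior 1/3): the dealer opened cup 2, so this case is ruled out; weight (1/3)·0 = 0.
If it is under cup 3 (prior 1/3): cup 2 is available, opened with probability 3/4; weight (1/3)·(3/4) = 1/4.
The weights sum to 7/12.
So P(the pea under cup 1 | the dealer opened cup 2) = (1/3) / (7/12) = 4/7.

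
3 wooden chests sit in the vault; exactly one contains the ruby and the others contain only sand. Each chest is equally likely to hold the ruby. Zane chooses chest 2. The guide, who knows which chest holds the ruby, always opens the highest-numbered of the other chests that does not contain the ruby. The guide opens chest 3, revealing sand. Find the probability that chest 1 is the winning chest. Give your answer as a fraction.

1/2

Condition on the true location of the ruby.
If it is in either of chests 1 and 2 (prior 1/3 each): chest 3 is the highest-numbered option available, probability 1; weight (1/3)·1 = 1/3 each.
If it is in chest 3 (prior 1/3): the guide opened chest 3, so this case is ruled out; weight (1/3)·0 = 0.
The weights sum to 2/3.
So P(the ruby in chest 1 | the guide opened chest 3) = (1/3) / (2/3) = 1/2.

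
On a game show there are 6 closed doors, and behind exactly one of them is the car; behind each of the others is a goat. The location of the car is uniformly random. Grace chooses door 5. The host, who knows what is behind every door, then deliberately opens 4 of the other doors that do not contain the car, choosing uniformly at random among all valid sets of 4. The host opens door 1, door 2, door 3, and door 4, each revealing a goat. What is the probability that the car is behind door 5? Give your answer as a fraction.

Consider each possible location of the car in turn.
If it is behind any of doors 1, 2, 3, and 4 (prior 1/6 each): that door was opened and seen not to hold the prize — ruled out; weight (1/6)·0 = 0 each.
If it is behind door 5 (prior 1/6): the host has 5 equally likely choices, so probability 1/5; weight (1/6)·(1/5) = 1/30.
If it is behind door 6 (prior 1/6): the host has no choice, probability 1; weight (1/6)·1 = 1/6.
The weights sum to 1/5.
So P(the car behind door 5 | the host opened door 1, door 2, door 3, and door 4) = (1/30) / (1/5) = 1/6.

1/6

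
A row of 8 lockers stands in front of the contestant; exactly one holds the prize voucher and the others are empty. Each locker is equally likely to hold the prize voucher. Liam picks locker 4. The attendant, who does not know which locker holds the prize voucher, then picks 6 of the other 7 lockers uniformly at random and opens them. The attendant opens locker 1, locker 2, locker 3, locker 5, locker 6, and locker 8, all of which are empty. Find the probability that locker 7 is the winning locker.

Because the attendant chose which lockers to open without knowing where the prize voucher is, the choice is independent of the prize location. Learning that none of the 6 opened lockers holds the prize voucher simply rules out those 6 locations and leaves the remaining 2 lockers still equally likely by symmetry.
So P(the prize voucher in locker 7) = 1/2.

1/2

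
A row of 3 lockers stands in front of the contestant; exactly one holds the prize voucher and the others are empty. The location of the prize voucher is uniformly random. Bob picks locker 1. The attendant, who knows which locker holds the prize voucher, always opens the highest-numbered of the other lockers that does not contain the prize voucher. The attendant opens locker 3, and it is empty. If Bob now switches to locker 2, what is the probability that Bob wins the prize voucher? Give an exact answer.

1/2

Apply Bayes' rule, conditioning on where the prize voucher actually is.
If it is in either of lockers 1 and 2 (prior 1/3 each): locker 3 is the highest-numbered option available, probability 1; weight (1/3)·1 = 1/3 each.
If it is in locker 3 (prior 1/3): the attendant opened locker 3, so this case is ruled out; weight (1/3)·0 = 0.
The weights sum to 2/3.
So P(the prize voucher in locker 2 | the attendant opened locker 3) = (1/3) / (2/3) = 1/2.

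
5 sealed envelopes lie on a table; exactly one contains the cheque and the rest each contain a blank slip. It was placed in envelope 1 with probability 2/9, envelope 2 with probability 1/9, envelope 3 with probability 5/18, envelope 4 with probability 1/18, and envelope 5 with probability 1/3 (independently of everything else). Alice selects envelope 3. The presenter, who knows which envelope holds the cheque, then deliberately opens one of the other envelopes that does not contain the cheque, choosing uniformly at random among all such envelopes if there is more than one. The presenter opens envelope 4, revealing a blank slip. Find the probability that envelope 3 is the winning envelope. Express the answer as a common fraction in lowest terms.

Condition on the true location of the cheque.
If it is in envelope 1 (prior 2/9): the presenter has 3 equally likely choices, so probability 1/3; weight (2/9)·(1/3) = 2/27.
If it is in envelope 2 (prior 1/9): the presenter has 3 equally likely choices, so probability 1/3; weight (1/9)·(1/3) = 1/27.
If it is in envelope 3 (prior 5/18): the presenter has 4 equally likely choices, so probability 1/4; weight (5/18)·(1/4) = 5/72.
If it is in envelope 4 (prior 1/18): the presenter opened envelope 4, so this case is ruled out; weight (1/18)·0 = 0.
If it is in envelope 5 (prior 1/3): the presenter has 3 equally likely choices, so probability 1/3; weight (1/3)·(1/3) = 1/9.
The weights sum to 7/24.
So P(the cheque in envelope 3 | the presenter opened envelope 4) = (5/72) / (7/24) = 5/21.

5/21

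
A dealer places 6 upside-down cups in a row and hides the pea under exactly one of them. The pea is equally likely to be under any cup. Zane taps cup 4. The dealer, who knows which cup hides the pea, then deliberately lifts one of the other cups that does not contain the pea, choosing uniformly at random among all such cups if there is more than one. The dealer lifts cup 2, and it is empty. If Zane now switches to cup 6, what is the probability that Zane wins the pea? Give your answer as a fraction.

Apply Bayes' rule, conditioning on where the pea actually is.
If it is under any of cups 1, 3, 5, and 6 (prior 1/6 each): the dealer has 4 equally likely choices, so probability 1/4; weight (1/6)·(1/4) = 1/24 each.
If it is under cup 2 (prior 1/6): the dealer opened cup 2, so this case is ruled out; weight (1/6)·0 = 0.
If it is under cup 4 (prior 1/6): the dealer has 5 equally likely choices, so probability 1/5; weight (1/6)·(1/5) = 1/30.
The weights sum to 1/5.
So P(the pea under cup 6 | the dealer opened cup 2) = (1/24) / (1/5) = 5/24.

5/24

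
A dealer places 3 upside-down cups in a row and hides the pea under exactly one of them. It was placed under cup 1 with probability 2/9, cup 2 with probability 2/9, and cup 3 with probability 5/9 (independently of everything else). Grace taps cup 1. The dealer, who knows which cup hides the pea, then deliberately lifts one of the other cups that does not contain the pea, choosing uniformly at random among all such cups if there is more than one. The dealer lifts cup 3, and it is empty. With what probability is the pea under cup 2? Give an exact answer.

2/3

Consider each possible location of the pea in turn.
If it is under cup 1 (prior 2/9): the dealer has 2 equally likely choices, so probability 1/2; weight (2/9)·(1/2) = 1/9.
If it is under cup 2 (prior 2/9): the dealer has no choice, probability 1; weight (2/9)·1 = 2/9.
If it is under cup 3 (prior 5/9): the dealer opened cup 3, so this case is ruled out; weight (5/9)·0 = 0.
The weights sum to 1/3.
So P(the pea under cup 2 | the dealer opened cup 3) = (2/9) / (1/3) = 2/3.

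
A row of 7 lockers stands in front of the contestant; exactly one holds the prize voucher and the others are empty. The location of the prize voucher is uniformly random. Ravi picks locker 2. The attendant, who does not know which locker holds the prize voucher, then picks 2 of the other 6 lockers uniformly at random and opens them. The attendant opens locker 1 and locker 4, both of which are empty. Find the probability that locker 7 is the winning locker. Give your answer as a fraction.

Because the attendant chose which lockers to open without knowing where the prize voucher is, the choice is independent of the prize location. Learning that none of the 2 opened lockers holds the prize voucher simply rules out those 2 locations and leaves the remaining 5 lockers still equally likely by symmetry.
So P(the prize voucher in locker 7) = 1/5.

1/5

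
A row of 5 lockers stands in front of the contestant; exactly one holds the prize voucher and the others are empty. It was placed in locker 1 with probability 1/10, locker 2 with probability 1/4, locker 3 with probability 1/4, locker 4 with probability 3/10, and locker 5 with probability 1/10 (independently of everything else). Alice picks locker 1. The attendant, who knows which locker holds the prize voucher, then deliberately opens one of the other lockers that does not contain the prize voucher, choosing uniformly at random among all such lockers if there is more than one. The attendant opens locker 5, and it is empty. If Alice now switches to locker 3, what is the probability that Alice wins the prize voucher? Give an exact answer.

Consider each possible location of the prize voucher in turn.
If it is in locker 1 (prior 1/10): the attendant has 4 equally likely choices, so probability 1/4; weight (1/10)·(1/4) = 1/40.
If it is in either of lockers 2 and 3 (prior 1/4 each): the attendant has 3 equally likely choices, so probability 1/3; weight (1/4)·(1/3) = 1/12 each.
If it is in locker 4 (prior 3/10): the attendant has 3 equally likely choices, so probability 1/3; weight (3/10)·(1/3) = 1/10.
If it is in locker 5 (prior 1/10): the attendant opened locker 5, so this case is ruled out; weight (1/10)·0 = 0.
The weights sum to 7/24.
So P(the prize voucher in locker 3 | the attendant opened locker 5) = (1/12) / (7/24) = 2/7.

2/7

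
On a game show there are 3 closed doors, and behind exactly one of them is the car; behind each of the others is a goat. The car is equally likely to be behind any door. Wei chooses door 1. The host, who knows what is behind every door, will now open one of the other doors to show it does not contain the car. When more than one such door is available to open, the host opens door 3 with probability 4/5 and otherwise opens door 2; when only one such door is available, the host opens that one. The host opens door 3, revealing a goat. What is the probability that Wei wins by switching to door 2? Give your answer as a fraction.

Condition on the true location of the car.
If it is behind door 1 (prior 1/3): door 3 is available, opened with probability 4/5; weight (1/3)·(4/5) = 4/15.
If it is behind door 2 (prior 1/3): only door 3 is available, probability 1; weight (1/3)·1 = 1/3.
If it is behind door 3 (prior 1/3): the host opened door 3, so this case is ruled out; weight (1/3)·0 = 0.
The weights sum to 3/5.
So P(the car behind door 2 | the host opened door 3) = (1/3) / (3/5) = 5/9.

5/9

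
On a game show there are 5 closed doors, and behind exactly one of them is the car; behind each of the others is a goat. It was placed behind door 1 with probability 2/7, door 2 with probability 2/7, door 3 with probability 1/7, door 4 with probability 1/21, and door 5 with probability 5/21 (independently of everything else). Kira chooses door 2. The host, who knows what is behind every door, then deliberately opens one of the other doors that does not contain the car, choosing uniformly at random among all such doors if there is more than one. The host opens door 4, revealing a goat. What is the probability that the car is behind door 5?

Condition on the true location of the car.
If it is behind door 1 (prior 2/7): the host has 3 equally likely choices, so probability 1/3; weight (2/7)·(1/3) = 2/21.
If it is behind door 2 (prior 2/7): the host has 4 equally likely choices, so probability 1/4; weight (2/7)·(1/4) = 1/14.
If it is behind door 3 (prior 1/7): the host has 3 equally likely choices, so probability 1/3; weight (1/7)·(1/3) = 1/21.
If it is behind door 4 (prior 1/21): the host opened door 4, so this case is ruled out; weight (1/21)·0 = 0.
If it is behind door 5 (prior 5/21): the host has 3 equally likely choices, so probability 1/3; weight (5/21)·(1/3) = 5/63.
The weights sum to 37/126.
So P(the car behind door 5 | the host opened door 4) = (5/63) / (37/126) = 10/37.

10/37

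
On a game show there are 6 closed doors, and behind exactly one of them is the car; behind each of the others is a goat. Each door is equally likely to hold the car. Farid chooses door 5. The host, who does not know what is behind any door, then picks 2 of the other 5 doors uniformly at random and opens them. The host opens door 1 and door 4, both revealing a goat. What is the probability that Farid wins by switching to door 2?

Apply Bayes' rule, conditioning on where the car actually is.
If it is behind either of doors 1 and 4 (prior 1/6 each): that door was opened and seen not to hold the prize — ruled out; weight (1/6)·0 = 0 each.
If it is behind any of doors 2, 3, 5, and 6 (prior 1/6 each): the host picks exactly this set with probability 1/10 regardless, and none is the prize; weight (1/6)·(1/10) = 1/60 each.
The weights sum to 1/15.
So P(the car behind door 2 | the host opened door 1 and door 4) = (1/60) / (1/15) = 1/4.

1/4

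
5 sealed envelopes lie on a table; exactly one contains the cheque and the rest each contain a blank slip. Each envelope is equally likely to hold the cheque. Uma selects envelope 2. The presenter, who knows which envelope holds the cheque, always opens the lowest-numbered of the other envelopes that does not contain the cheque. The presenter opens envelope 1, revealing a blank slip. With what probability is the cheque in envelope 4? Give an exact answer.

1/4

Condition on the true location of the cheque.
If it is in envelope 1 (prior 1/5): the presenter opened envelope 1, so this case is ruled out; weight (1/5)·0 = 0.
If it is in any of envelopes 2, 3, 4, and 5 (prior 1/5 each): envelope 1 is the lowest-numbered option available, probability 1; weight (1/5)·1 = 1/5 each.
The weights sum to 4/5.
So P(the cheque in envelope 4 | the presenter opened envelope 1) = (1/5) / (4/5) = 1/4.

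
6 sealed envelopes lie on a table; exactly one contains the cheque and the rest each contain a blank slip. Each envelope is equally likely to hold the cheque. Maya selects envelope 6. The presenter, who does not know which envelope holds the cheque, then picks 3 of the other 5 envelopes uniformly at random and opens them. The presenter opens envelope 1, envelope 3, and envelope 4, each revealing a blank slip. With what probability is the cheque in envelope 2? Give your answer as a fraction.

1/3

Because the presenter chose which envelopes to open without knowing where the cheque is, the choice is independent of the prize location. Learning that none of the 3 opened envelopes holds the cheque simply rules out those 3 locations and leaves the remaining 3 envelopes still equally likely by symmetry.
So P(the cheque in envelope 2) = 1/3.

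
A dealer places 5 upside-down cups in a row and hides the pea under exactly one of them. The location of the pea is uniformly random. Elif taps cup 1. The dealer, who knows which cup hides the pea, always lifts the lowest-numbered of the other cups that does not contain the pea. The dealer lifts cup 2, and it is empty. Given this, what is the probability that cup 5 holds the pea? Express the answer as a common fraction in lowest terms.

1/4

Condition on the true location of the pea.
If it is under any of cups 1, 3, 4, and 5 (prior 1/5 each): cup 2 is the lowest-numbered option available, probability 1; weight (1/5)·1 = 1/5 each.
If it is under cup 2 (prior 1/5): the dealer opened cup 2, so this case is ruled out; weight (1/5)·0 = 0.
The weights sum to 4/5.
So P(the pea under cup 5 | the dealer opened cup 2) = (1/5) / (4/5) = 1/4.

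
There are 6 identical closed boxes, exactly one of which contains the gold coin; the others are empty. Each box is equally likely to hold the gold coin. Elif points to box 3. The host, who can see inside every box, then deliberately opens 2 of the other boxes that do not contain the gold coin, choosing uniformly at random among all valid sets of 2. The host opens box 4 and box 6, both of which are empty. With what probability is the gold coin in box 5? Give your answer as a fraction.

5/18

Consider each possible location of the gold coin in turn.
If it is in any of boxes 1, 2, and 5 (prior 1/6 each): the host has 6 equally likely choices, so probability 1/6; weight (1/6)·(1/6) = 1/36 each.
If it is in box 3 (prior 1/6): the host has 10 equally likely choices, so probability 1/10; weight (1/6)·(1/10) = 1/60.
If it is in either of boxes 4 and 6 (prior 1/6 each): that box was opened and seen not to hold the prize — ruled out; weight (1/6)·0 = 0 each.
The weights sum to 1/10.
So P(the gold coin in box 5 | the host opened box 4 and box 6) = (1/36) / (1/10) = 5/18.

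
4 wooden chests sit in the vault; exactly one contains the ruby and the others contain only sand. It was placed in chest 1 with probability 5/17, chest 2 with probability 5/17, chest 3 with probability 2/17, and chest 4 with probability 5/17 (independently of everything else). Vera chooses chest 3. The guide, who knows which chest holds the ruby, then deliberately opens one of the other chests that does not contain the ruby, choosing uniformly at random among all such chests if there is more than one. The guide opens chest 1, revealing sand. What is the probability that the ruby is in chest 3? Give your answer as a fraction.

2/17

Apply Bayes' rule, conditioning on where the ruby actually is.
If it is in chest 1 (prior 5/17): the guide opened chest 1, so this case is ruled out; weight (5/17)·0 = 0.
If it is in either of chests 2 and 4 (prior 5/17 each): the guide has 2 equally likely choices, so probability 1/2; weight (5/17)·(1/2) = 5/34 each.
If it is in chest 3 (prior 2/17): the guide has 3 equally likely choices, so probability 1/3; weight (2/17)·(1/3) = 2/51.
The weights sum to 1/3.
So P(the ruby in chest 3 | the guide opened chest 1) = (2/51) / (1/3) = 2/17.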